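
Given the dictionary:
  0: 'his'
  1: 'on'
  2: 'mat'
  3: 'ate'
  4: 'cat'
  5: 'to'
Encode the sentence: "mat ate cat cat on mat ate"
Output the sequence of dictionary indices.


Look up each word in the dictionary:
  'mat' -> 2
  'ate' -> 3
  'cat' -> 4
  'cat' -> 4
  'on' -> 1
  'mat' -> 2
  'ate' -> 3

Encoded: [2, 3, 4, 4, 1, 2, 3]


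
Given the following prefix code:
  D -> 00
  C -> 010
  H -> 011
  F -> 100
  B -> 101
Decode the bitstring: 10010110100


Decoding step by step:
Bits 100 -> F
Bits 101 -> B
Bits 101 -> B
Bits 00 -> D


Decoded message: FBBD


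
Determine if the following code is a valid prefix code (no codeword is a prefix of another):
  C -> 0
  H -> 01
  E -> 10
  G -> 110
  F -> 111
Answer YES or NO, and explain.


Checking each pair (does one codeword prefix another?):
  C='0' vs H='01': prefix -- VIOLATION

NO -- this is NOT a valid prefix code. C (0) is a prefix of H (01).


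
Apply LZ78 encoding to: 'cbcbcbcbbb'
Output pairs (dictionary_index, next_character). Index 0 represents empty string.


LZ78 encoding steps:
Dictionary: {0: ''}
Step 1: w='' (idx 0), next='c' -> output (0, 'c'), add 'c' as idx 1
Step 2: w='' (idx 0), next='b' -> output (0, 'b'), add 'b' as idx 2
Step 3: w='c' (idx 1), next='b' -> output (1, 'b'), add 'cb' as idx 3
Step 4: w='cb' (idx 3), next='c' -> output (3, 'c'), add 'cbc' as idx 4
Step 5: w='b' (idx 2), next='b' -> output (2, 'b'), add 'bb' as idx 5
Step 6: w='b' (idx 2), end of input -> output (2, '')


Encoded: [(0, 'c'), (0, 'b'), (1, 'b'), (3, 'c'), (2, 'b'), (2, '')]


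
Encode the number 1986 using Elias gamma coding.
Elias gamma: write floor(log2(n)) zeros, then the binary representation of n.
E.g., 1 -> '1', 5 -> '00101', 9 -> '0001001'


num_bits = floor(log2(1986)) + 1 = 11
leading_zeros = num_bits - 1 = 10
binary(1986) = 11111000010

Elias gamma(1986) = '0000000000' + '11111000010' = 000000000011111000010 (21 bits)


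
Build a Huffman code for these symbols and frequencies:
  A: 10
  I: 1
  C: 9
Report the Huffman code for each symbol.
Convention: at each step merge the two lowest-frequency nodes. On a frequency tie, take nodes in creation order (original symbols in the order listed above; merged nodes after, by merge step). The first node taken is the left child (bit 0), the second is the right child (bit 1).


Huffman tree construction:
Step 1: Merge I(1) + C(9) = 10
Step 2: Merge A(10) + (I+C)(10) = 20
Read each symbol's code off the tree from the root (left child = 0, right child = 1).

Codes:
  A: 0 (length 1)
  I: 10 (length 2)
  C: 11 (length 2)
Average code length: 30/20 = 1.5000 bits/symbol


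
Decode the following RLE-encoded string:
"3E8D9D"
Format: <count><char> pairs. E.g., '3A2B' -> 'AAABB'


Expanding each <count><char> pair:
  3E -> 'EEE'
  8D -> 'DDDDDDDD'
  9D -> 'DDDDDDDDD'

Decoded = EEEDDDDDDDDDDDDDDDDD


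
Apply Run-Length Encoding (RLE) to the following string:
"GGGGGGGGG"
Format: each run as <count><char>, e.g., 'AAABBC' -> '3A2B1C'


Scanning runs left to right:
  i=0: run of 'G' x 9 -> '9G'

RLE = 9G


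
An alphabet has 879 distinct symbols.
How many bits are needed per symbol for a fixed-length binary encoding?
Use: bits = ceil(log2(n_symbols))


log2(879) = 9.7797
Bracket: 2^9 = 512 < 879 <= 2^10 = 1024
So ceil(log2(879)) = 10

bits = ceil(log2(879)) = ceil(9.7797) = 10 bits


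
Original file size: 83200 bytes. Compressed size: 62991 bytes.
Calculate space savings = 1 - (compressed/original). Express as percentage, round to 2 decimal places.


ratio = compressed/original = 62991/83200 = 0.757103
savings = 1 - ratio = 1 - 0.757103 = 0.242897
as a percentage: 0.242897 * 100 = 24.29%

Space savings = 1 - 62991/83200 = 24.29%


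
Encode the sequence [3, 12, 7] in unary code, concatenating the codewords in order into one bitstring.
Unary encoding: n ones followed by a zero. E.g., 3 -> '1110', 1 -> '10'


Encode each number as n ones followed by a terminating 0:
  3 -> 1110 (4 bits)
  12 -> 1111111111110 (13 bits)
  7 -> 11111110 (8 bits)
Total length = 4 + 13 + 8 = 25 bits.

Unary([3, 12, 7]) = 1110111111111111011111110 (25 bits)


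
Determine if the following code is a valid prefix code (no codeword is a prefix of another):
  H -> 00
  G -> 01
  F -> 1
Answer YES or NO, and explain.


Checking each pair (does one codeword prefix another?):
  H='00' vs G='01': no prefix
  H='00' vs F='1': no prefix
  G='01' vs H='00': no prefix
  G='01' vs F='1': no prefix
  F='1' vs H='00': no prefix
  F='1' vs G='01': no prefix
No violation found over all pairs.

YES -- this is a valid prefix code. No codeword is a prefix of any other codeword.


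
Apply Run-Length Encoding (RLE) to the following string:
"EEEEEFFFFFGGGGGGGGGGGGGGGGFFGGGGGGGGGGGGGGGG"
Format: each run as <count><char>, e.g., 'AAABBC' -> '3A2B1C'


Scanning runs left to right:
  i=0: run of 'E' x 5 -> '5E'
  i=5: run of 'F' x 5 -> '5F'
  i=10: run of 'G' x 16 -> '16G'
  i=26: run of 'F' x 2 -> '2F'
  i=28: run of 'G' x 16 -> '16G'

RLE = 5E5F16G2F16G


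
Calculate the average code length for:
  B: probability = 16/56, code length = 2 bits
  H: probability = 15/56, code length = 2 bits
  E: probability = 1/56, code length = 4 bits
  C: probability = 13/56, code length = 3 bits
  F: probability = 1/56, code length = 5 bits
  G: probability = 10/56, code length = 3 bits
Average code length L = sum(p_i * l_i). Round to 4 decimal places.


Weighted contributions p_i * l_i:
  B: (16/56) * 2 = 32/56
  H: (15/56) * 2 = 30/56
  E: (1/56) * 4 = 4/56
  C: (13/56) * 3 = 39/56
  F: (1/56) * 5 = 5/56
  G: (10/56) * 3 = 30/56
Sum = (32 + 30 + 4 + 39 + 5 + 30)/56 = 140/56

L = 140/56 = 2.5000 bits/symbol


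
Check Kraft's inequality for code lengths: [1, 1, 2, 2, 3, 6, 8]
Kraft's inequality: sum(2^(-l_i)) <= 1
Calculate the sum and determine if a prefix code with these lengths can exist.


Sum = 2^(-1) + 2^(-1) + 2^(-2) + 2^(-2) + 2^(-3) + 2^(-6) + 2^(-8)
    = 0.5 + 0.5 + 0.25 + 0.25 + 0.125 + 0.015625 + 0.00390625
    = 421/256 = 1.64453125
Since 1.64453125 > 1, Kraft's inequality is NOT satisfied.
A prefix code with these lengths CANNOT exist.

Kraft sum = 1.64453125. Not satisfied.


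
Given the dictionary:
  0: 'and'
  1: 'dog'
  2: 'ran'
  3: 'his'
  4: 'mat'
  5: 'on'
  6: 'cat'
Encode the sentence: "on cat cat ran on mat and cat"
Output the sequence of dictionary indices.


Look up each word in the dictionary:
  'on' -> 5
  'cat' -> 6
  'cat' -> 6
  'ran' -> 2
  'on' -> 5
  'mat' -> 4
  'and' -> 0
  'cat' -> 6

Encoded: [5, 6, 6, 2, 5, 4, 0, 6]


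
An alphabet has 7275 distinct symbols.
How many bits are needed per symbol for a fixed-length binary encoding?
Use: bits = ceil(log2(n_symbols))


log2(7275) = 12.8287
Bracket: 2^12 = 4096 < 7275 <= 2^13 = 8192
So ceil(log2(7275)) = 13

bits = ceil(log2(7275)) = ceil(12.8287) = 13 bits


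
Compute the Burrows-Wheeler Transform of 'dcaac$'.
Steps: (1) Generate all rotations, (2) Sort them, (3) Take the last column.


Rotations (sorted):
  0: $dcaac -> last char: c
  1: aac$dc -> last char: c
  2: ac$dca -> last char: a
  3: c$dcaa -> last char: a
  4: caac$d -> last char: d
  5: dcaac$ -> last char: $


BWT = ccaad$


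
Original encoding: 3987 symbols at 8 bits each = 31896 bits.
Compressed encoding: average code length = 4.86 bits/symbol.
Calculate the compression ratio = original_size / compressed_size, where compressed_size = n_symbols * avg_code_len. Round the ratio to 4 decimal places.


original_size = n_symbols * orig_bits = 3987 * 8 = 31896 bits
compressed_size = n_symbols * avg_code_len = 3987 * 4.86 = 19376.82 bits
ratio = original_size / compressed_size = 31896 / 19376.82 = 1.6461

Compression ratio = 1.6461


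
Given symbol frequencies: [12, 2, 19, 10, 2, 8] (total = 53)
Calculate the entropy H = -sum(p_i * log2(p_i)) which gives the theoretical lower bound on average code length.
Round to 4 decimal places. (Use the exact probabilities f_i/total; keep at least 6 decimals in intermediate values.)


Per-symbol terms -p_i * log2(p_i) with p_i = f_i/53:
  p = 12/53 = 0.226415: log2(p) = -2.142958, -p*log2(p) = 0.485198
  p = 2/53 = 0.037736: log2(p) = -4.727920, -p*log2(p) = 0.178412
  p = 19/53 = 0.358491: log2(p) = -1.479993, -p*log2(p) = 0.530564
  p = 10/53 = 0.188679: log2(p) = -2.405992, -p*log2(p) = 0.453961
  p = 2/53 = 0.037736: log2(p) = -4.727920, -p*log2(p) = 0.178412
  p = 8/53 = 0.150943: log2(p) = -2.727920, -p*log2(p) = 0.411762
H = 0.485198 + 0.178412 + 0.530564 + 0.453961 + 0.178412 + 0.411762 = 2.238309

H = 2.2383 bits/symbol


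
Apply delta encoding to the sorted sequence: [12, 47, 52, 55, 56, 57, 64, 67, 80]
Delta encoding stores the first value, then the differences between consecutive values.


First value: 12
Deltas:
  47 - 12 = 35
  52 - 47 = 5
  55 - 52 = 3
  56 - 55 = 1
  57 - 56 = 1
  64 - 57 = 7
  67 - 64 = 3
  80 - 67 = 13


Delta encoded: [12, 35, 5, 3, 1, 1, 7, 3, 13]


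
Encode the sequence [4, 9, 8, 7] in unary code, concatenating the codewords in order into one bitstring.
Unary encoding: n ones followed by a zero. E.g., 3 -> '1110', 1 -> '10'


Encode each number as n ones followed by a terminating 0:
  4 -> 11110 (5 bits)
  9 -> 1111111110 (10 bits)
  8 -> 111111110 (9 bits)
  7 -> 11111110 (8 bits)
Total length = 5 + 10 + 9 + 8 = 32 bits.

Unary([4, 9, 8, 7]) = 11110111111111011111111011111110 (32 bits)


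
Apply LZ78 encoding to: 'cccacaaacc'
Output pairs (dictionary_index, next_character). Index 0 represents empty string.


LZ78 encoding steps:
Dictionary: {0: ''}
Step 1: w='' (idx 0), next='c' -> output (0, 'c'), add 'c' as idx 1
Step 2: w='c' (idx 1), next='c' -> output (1, 'c'), add 'cc' as idx 2
Step 3: w='' (idx 0), next='a' -> output (0, 'a'), add 'a' as idx 3
Step 4: w='c' (idx 1), next='a' -> output (1, 'a'), add 'ca' as idx 4
Step 5: w='a' (idx 3), next='a' -> output (3, 'a'), add 'aa' as idx 5
Step 6: w='cc' (idx 2), end of input -> output (2, '')


Encoded: [(0, 'c'), (1, 'c'), (0, 'a'), (1, 'a'), (3, 'a'), (2, '')]


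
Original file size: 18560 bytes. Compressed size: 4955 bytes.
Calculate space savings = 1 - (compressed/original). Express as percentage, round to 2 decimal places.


ratio = compressed/original = 4955/18560 = 0.266972
savings = 1 - ratio = 1 - 0.266972 = 0.733028
as a percentage: 0.733028 * 100 = 73.3%

Space savings = 1 - 4955/18560 = 73.3%


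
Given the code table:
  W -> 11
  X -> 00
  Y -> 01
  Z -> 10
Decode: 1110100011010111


Decoding:
11 -> W
10 -> Z
10 -> Z
00 -> X
11 -> W
01 -> Y
01 -> Y
11 -> W


Result: WZZXWYYW


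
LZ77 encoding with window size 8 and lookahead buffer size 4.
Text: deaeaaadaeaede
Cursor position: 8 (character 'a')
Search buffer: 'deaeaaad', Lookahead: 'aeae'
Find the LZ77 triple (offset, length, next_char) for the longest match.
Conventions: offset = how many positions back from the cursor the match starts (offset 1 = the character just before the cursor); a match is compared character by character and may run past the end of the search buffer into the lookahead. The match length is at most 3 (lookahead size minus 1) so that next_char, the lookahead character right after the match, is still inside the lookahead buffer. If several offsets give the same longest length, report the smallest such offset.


Try each offset into the search buffer:
  offset=1 (pos 7, char 'd'): match length 0
  offset=2 (pos 6, char 'a'): match length 1
  offset=3 (pos 5, char 'a'): match length 1
  offset=4 (pos 4, char 'a'): match length 1
  offset=5 (pos 3, char 'e'): match length 0
  offset=6 (pos 2, char 'a'): match length 3
  offset=7 (pos 1, char 'e'): match length 0
  offset=8 (pos 0, char 'd'): match length 0
Longest match has length 3 at offset 6.
next_char = character at position 8 + 3 = 11 -> 'e'

Best match: offset=6, length=3 (matching 'aea' starting at position 2)
LZ77 triple: (6, 3, 'e')


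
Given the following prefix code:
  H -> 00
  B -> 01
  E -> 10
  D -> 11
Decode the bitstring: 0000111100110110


Decoding step by step:
Bits 00 -> H
Bits 00 -> H
Bits 11 -> D
Bits 11 -> D
Bits 00 -> H
Bits 11 -> D
Bits 01 -> B
Bits 10 -> E


Decoded message: HHDDHDBE


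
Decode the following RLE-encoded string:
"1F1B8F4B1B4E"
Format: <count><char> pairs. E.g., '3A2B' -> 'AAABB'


Expanding each <count><char> pair:
  1F -> 'F'
  1B -> 'B'
  8F -> 'FFFFFFFF'
  4B -> 'BBBB'
  1B -> 'B'
  4E -> 'EEEE'

Decoded = FBFFFFFFFFBBBBBEEEE


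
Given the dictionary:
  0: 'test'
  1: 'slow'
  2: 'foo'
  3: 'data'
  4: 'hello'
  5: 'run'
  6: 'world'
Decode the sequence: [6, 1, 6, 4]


Look up each index in the dictionary:
  6 -> 'world'
  1 -> 'slow'
  6 -> 'world'
  4 -> 'hello'

Decoded: "world slow world hello"


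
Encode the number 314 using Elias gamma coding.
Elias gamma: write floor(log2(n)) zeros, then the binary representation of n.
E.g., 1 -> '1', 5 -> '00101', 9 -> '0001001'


num_bits = floor(log2(314)) + 1 = 9
leading_zeros = num_bits - 1 = 8
binary(314) = 100111010

Elias gamma(314) = '00000000' + '100111010' = 00000000100111010 (17 bits)


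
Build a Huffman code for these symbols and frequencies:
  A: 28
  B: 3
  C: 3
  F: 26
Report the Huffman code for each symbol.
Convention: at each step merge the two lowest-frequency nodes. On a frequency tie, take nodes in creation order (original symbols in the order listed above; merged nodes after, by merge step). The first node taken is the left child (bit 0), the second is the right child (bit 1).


Huffman tree construction:
Step 1: Merge B(3) + C(3) = 6
Step 2: Merge (B+C)(6) + F(26) = 32
Step 3: Merge A(28) + ((B+C)+F)(32) = 60
Read each symbol's code off the tree from the root (left child = 0, right child = 1).

Codes:
  A: 0 (length 1)
  B: 100 (length 3)
  C: 101 (length 3)
  F: 11 (length 2)
Average code length: 98/60 = 1.6333 bits/symbol


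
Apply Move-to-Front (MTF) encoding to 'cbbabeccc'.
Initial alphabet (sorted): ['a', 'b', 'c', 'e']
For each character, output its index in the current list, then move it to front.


MTF encoding:
'c': index 2 in ['a', 'b', 'c', 'e'] -> ['c', 'a', 'b', 'e']
'b': index 2 in ['c', 'a', 'b', 'e'] -> ['b', 'c', 'a', 'e']
'b': index 0 in ['b', 'c', 'a', 'e'] -> ['b', 'c', 'a', 'e']
'a': index 2 in ['b', 'c', 'a', 'e'] -> ['a', 'b', 'c', 'e']
'b': index 1 in ['a', 'b', 'c', 'e'] -> ['b', 'a', 'c', 'e']
'e': index 3 in ['b', 'a', 'c', 'e'] -> ['e', 'b', 'a', 'c']
'c': index 3 in ['e', 'b', 'a', 'c'] -> ['c', 'e', 'b', 'a']
'c': index 0 in ['c', 'e', 'b', 'a'] -> ['c', 'e', 'b', 'a']
'c': index 0 in ['c', 'e', 'b', 'a'] -> ['c', 'e', 'b', 'a']


Output: [2, 2, 0, 2, 1, 3, 3, 0, 0]


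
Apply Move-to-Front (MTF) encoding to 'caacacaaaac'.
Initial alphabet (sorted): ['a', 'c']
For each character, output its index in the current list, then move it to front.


MTF encoding:
'c': index 1 in ['a', 'c'] -> ['c', 'a']
'a': index 1 in ['c', 'a'] -> ['a', 'c']
'a': index 0 in ['a', 'c'] -> ['a', 'c']
'c': index 1 in ['a', 'c'] -> ['c', 'a']
'a': index 1 in ['c', 'a'] -> ['a', 'c']
'c': index 1 in ['a', 'c'] -> ['c', 'a']
'a': index 1 in ['c', 'a'] -> ['a', 'c']
'a': index 0 in ['a', 'c'] -> ['a', 'c']
'a': index 0 in ['a', 'c'] -> ['a', 'c']
'a': index 0 in ['a', 'c'] -> ['a', 'c']
'c': index 1 in ['a', 'c'] -> ['c', 'a']


Output: [1, 1, 0, 1, 1, 1, 1, 0, 0, 0, 1]


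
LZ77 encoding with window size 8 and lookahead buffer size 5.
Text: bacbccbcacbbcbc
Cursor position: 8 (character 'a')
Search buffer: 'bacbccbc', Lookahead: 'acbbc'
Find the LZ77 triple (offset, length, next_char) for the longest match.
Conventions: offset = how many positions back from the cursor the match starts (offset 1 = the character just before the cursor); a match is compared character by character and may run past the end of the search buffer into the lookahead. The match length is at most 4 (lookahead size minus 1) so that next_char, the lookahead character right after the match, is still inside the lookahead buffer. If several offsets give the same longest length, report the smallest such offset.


Try each offset into the search buffer:
  offset=1 (pos 7, char 'c'): match length 0
  offset=2 (pos 6, char 'b'): match length 0
  offset=3 (pos 5, char 'c'): match length 0
  offset=4 (pos 4, char 'c'): match length 0
  offset=5 (pos 3, char 'b'): match length 0
  offset=6 (pos 2, char 'c'): match length 0
  offset=7 (pos 1, char 'a'): match length 3
  offset=8 (pos 0, char 'b'): match length 0
Longest match has length 3 at offset 7.
next_char = character at position 8 + 3 = 11 -> 'b'

Best match: offset=7, length=3 (matching 'acb' starting at position 1)
LZ77 triple: (7, 3, 'b')


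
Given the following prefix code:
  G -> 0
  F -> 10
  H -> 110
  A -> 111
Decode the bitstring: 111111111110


Decoding step by step:
Bits 111 -> A
Bits 111 -> A
Bits 111 -> A
Bits 110 -> H


Decoded message: AAAH


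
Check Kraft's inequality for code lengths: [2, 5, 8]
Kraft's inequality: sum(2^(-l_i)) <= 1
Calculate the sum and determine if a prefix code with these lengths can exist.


Sum = 2^(-2) + 2^(-5) + 2^(-8)
    = 0.25 + 0.03125 + 0.00390625
    = 73/256 = 0.28515625
Since 0.28515625 <= 1, Kraft's inequality IS satisfied.
A prefix code with these lengths CAN exist.

Kraft sum = 0.28515625. Satisfied.


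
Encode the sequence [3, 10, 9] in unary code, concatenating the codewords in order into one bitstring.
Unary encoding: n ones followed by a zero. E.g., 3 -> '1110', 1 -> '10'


Encode each number as n ones followed by a terminating 0:
  3 -> 1110 (4 bits)
  10 -> 11111111110 (11 bits)
  9 -> 1111111110 (10 bits)
Total length = 4 + 11 + 10 = 25 bits.

Unary([3, 10, 9]) = 1110111111111101111111110 (25 bits)


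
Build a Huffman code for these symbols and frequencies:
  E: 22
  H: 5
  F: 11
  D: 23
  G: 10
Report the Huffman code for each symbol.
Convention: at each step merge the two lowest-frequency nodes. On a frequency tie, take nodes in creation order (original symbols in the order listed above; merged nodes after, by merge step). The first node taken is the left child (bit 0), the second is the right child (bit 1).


Huffman tree construction:
Step 1: Merge H(5) + G(10) = 15
Step 2: Merge F(11) + (H+G)(15) = 26
Step 3: Merge E(22) + D(23) = 45
Step 4: Merge (F+(H+G))(26) + (E+D)(45) = 71
Read each symbol's code off the tree from the root (left child = 0, right child = 1).

Codes:
  E: 10 (length 2)
  H: 010 (length 3)
  F: 00 (length 2)
  D: 11 (length 2)
  G: 011 (length 3)
Average code length: 157/71 = 2.2113 bits/symbol


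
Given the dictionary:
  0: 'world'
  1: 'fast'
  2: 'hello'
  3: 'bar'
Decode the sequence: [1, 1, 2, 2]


Look up each index in the dictionary:
  1 -> 'fast'
  1 -> 'fast'
  2 -> 'hello'
  2 -> 'hello'

Decoded: "fast fast hello hello"


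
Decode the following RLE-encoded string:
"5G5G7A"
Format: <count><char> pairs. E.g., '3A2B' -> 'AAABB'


Expanding each <count><char> pair:
  5G -> 'GGGGG'
  5G -> 'GGGGG'
  7A -> 'AAAAAAA'

Decoded = GGGGGGGGGGAAAAAAA


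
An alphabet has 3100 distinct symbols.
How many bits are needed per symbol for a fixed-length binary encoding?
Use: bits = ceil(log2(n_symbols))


log2(3100) = 11.5981
Bracket: 2^11 = 2048 < 3100 <= 2^12 = 4096
So ceil(log2(3100)) = 12

bits = ceil(log2(3100)) = ceil(11.5981) = 12 bits


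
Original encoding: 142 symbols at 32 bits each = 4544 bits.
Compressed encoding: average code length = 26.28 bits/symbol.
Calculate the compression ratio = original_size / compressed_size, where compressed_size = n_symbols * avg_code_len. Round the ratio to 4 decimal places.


original_size = n_symbols * orig_bits = 142 * 32 = 4544 bits
compressed_size = n_symbols * avg_code_len = 142 * 26.28 = 3731.76 bits
ratio = original_size / compressed_size = 4544 / 3731.76 = 1.2177

Compression ratio = 1.2177


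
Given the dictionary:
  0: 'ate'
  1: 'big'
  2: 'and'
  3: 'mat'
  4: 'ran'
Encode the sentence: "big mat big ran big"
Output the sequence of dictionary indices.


Look up each word in the dictionary:
  'big' -> 1
  'mat' -> 3
  'big' -> 1
  'ran' -> 4
  'big' -> 1

Encoded: [1, 3, 1, 4, 1]


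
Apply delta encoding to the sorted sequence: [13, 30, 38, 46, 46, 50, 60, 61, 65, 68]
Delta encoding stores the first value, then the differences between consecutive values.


First value: 13
Deltas:
  30 - 13 = 17
  38 - 30 = 8
  46 - 38 = 8
  46 - 46 = 0
  50 - 46 = 4
  60 - 50 = 10
  61 - 60 = 1
  65 - 61 = 4
  68 - 65 = 3


Delta encoded: [13, 17, 8, 8, 0, 4, 10, 1, 4, 3]


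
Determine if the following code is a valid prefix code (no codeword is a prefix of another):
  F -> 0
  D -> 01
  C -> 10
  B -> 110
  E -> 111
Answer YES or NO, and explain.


Checking each pair (does one codeword prefix another?):
  F='0' vs D='01': prefix -- VIOLATION

NO -- this is NOT a valid prefix code. F (0) is a prefix of D (01).


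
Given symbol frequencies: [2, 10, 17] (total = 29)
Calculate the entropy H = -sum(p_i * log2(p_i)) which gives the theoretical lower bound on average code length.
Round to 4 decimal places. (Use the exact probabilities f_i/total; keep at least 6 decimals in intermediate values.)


Per-symbol terms -p_i * log2(p_i) with p_i = f_i/29:
  p = 2/29 = 0.068966: log2(p) = -3.857981, -p*log2(p) = 0.266068
  p = 10/29 = 0.344828: log2(p) = -1.536053, -p*log2(p) = 0.529673
  p = 17/29 = 0.586207: log2(p) = -0.770518, -p*log2(p) = 0.451683
H = 0.266068 + 0.529673 + 0.451683 = 1.247424

H = 1.2474 bits/symbol


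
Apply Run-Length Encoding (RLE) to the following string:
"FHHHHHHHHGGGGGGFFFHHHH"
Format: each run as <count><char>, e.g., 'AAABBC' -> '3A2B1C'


Scanning runs left to right:
  i=0: run of 'F' x 1 -> '1F'
  i=1: run of 'H' x 8 -> '8H'
  i=9: run of 'G' x 6 -> '6G'
  i=15: run of 'F' x 3 -> '3F'
  i=18: run of 'H' x 4 -> '4H'

RLE = 1F8H6G3F4H


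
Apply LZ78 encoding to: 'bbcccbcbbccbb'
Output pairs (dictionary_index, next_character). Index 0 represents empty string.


LZ78 encoding steps:
Dictionary: {0: ''}
Step 1: w='' (idx 0), next='b' -> output (0, 'b'), add 'b' as idx 1
Step 2: w='b' (idx 1), next='c' -> output (1, 'c'), add 'bc' as idx 2
Step 3: w='' (idx 0), next='c' -> output (0, 'c'), add 'c' as idx 3
Step 4: w='c' (idx 3), next='b' -> output (3, 'b'), add 'cb' as idx 4
Step 5: w='cb' (idx 4), next='b' -> output (4, 'b'), add 'cbb' as idx 5
Step 6: w='c' (idx 3), next='c' -> output (3, 'c'), add 'cc' as idx 6
Step 7: w='b' (idx 1), next='b' -> output (1, 'b'), add 'bb' as idx 7


Encoded: [(0, 'b'), (1, 'c'), (0, 'c'), (3, 'b'), (4, 'b'), (3, 'c'), (1, 'b')]


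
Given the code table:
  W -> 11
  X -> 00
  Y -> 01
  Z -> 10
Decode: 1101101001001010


Decoding:
11 -> W
01 -> Y
10 -> Z
10 -> Z
01 -> Y
00 -> X
10 -> Z
10 -> Z


Result: WYZZYXZZ


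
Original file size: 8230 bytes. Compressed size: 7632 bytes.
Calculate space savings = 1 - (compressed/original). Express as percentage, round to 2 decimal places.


ratio = compressed/original = 7632/8230 = 0.927339
savings = 1 - ratio = 1 - 0.927339 = 0.072661
as a percentage: 0.072661 * 100 = 7.27%

Space savings = 1 - 7632/8230 = 7.27%


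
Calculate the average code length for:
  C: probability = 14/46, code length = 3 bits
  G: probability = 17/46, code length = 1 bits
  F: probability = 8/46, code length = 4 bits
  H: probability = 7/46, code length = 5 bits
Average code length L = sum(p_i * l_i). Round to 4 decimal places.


Weighted contributions p_i * l_i:
  C: (14/46) * 3 = 42/46
  G: (17/46) * 1 = 17/46
  F: (8/46) * 4 = 32/46
  H: (7/46) * 5 = 35/46
Sum = (42 + 17 + 32 + 35)/46 = 126/46

L = 126/46 = 2.7391 bits/symbol


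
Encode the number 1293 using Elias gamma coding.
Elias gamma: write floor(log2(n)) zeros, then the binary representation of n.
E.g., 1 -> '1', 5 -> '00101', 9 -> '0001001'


num_bits = floor(log2(1293)) + 1 = 11
leading_zeros = num_bits - 1 = 10
binary(1293) = 10100001101

Elias gamma(1293) = '0000000000' + '10100001101' = 000000000010100001101 (21 bits)


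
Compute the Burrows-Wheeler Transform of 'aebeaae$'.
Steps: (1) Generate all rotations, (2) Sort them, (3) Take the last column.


Rotations (sorted):
  0: $aebeaae -> last char: e
  1: aae$aebe -> last char: e
  2: ae$aebea -> last char: a
  3: aebeaae$ -> last char: $
  4: beaae$ae -> last char: e
  5: e$aebeaa -> last char: a
  6: eaae$aeb -> last char: b
  7: ebeaae$a -> last char: a


BWT = eea$eaba


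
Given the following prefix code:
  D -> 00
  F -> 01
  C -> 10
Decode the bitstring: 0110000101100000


Decoding step by step:
Bits 01 -> F
Bits 10 -> C
Bits 00 -> D
Bits 01 -> F
Bits 01 -> F
Bits 10 -> C
Bits 00 -> D
Bits 00 -> D


Decoded message: FCDFFCDD


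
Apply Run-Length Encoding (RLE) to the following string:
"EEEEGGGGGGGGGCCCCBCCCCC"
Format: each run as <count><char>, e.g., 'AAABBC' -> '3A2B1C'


Scanning runs left to right:
  i=0: run of 'E' x 4 -> '4E'
  i=4: run of 'G' x 9 -> '9G'
  i=13: run of 'C' x 4 -> '4C'
  i=17: run of 'B' x 1 -> '1B'
  i=18: run of 'C' x 5 -> '5C'

RLE = 4E9G4C1B5C


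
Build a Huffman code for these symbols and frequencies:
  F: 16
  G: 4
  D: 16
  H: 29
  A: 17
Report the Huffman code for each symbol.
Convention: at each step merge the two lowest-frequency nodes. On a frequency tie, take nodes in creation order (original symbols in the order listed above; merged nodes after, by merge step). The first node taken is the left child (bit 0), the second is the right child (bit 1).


Huffman tree construction:
Step 1: Merge G(4) + F(16) = 20
Step 2: Merge D(16) + A(17) = 33
Step 3: Merge (G+F)(20) + H(29) = 49
Step 4: Merge (D+A)(33) + ((G+F)+H)(49) = 82
Read each symbol's code off the tree from the root (left child = 0, right child = 1).

Codes:
  F: 101 (length 3)
  G: 100 (length 3)
  D: 00 (length 2)
  H: 11 (length 2)
  A: 01 (length 2)
Average code length: 184/82 = 2.2439 bits/symbol


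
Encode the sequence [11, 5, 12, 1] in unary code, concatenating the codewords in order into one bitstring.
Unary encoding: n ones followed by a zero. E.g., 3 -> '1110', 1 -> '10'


Encode each number as n ones followed by a terminating 0:
  11 -> 111111111110 (12 bits)
  5 -> 111110 (6 bits)
  12 -> 1111111111110 (13 bits)
  1 -> 10 (2 bits)
Total length = 12 + 6 + 13 + 2 = 33 bits.

Unary([11, 5, 12, 1]) = 111111111110111110111111111111010 (33 bits)


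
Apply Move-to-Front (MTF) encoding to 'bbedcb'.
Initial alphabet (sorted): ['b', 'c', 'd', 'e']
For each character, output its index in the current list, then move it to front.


MTF encoding:
'b': index 0 in ['b', 'c', 'd', 'e'] -> ['b', 'c', 'd', 'e']
'b': index 0 in ['b', 'c', 'd', 'e'] -> ['b', 'c', 'd', 'e']
'e': index 3 in ['b', 'c', 'd', 'e'] -> ['e', 'b', 'c', 'd']
'd': index 3 in ['e', 'b', 'c', 'd'] -> ['d', 'e', 'b', 'c']
'c': index 3 in ['d', 'e', 'b', 'c'] -> ['c', 'd', 'e', 'b']
'b': index 3 in ['c', 'd', 'e', 'b'] -> ['b', 'c', 'd', 'e']


Output: [0, 0, 3, 3, 3, 3]


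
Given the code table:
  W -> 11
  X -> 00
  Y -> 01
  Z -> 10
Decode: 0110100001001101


Decoding:
01 -> Y
10 -> Z
10 -> Z
00 -> X
01 -> Y
00 -> X
11 -> W
01 -> Y


Result: YZZXYXWY


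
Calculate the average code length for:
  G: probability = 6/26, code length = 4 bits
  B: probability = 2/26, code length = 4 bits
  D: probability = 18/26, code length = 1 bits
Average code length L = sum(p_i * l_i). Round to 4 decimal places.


Weighted contributions p_i * l_i:
  G: (6/26) * 4 = 24/26
  B: (2/26) * 4 = 8/26
  D: (18/26) * 1 = 18/26
Sum = (24 + 8 + 18)/26 = 50/26

L = 50/26 = 1.9231 bits/symbol


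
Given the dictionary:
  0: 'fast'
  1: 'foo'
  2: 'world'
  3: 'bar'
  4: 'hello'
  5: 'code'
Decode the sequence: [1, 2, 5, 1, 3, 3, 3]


Look up each index in the dictionary:
  1 -> 'foo'
  2 -> 'world'
  5 -> 'code'
  1 -> 'foo'
  3 -> 'bar'
  3 -> 'bar'
  3 -> 'bar'

Decoded: "foo world code foo bar bar bar"


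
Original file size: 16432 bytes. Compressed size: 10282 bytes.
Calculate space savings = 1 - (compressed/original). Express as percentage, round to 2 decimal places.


ratio = compressed/original = 10282/16432 = 0.62573
savings = 1 - ratio = 1 - 0.62573 = 0.37427
as a percentage: 0.37427 * 100 = 37.43%

Space savings = 1 - 10282/16432 = 37.43%


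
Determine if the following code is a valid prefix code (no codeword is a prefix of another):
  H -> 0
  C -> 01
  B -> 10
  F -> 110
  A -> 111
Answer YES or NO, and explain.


Checking each pair (does one codeword prefix another?):
  H='0' vs C='01': prefix -- VIOLATION

NO -- this is NOT a valid prefix code. H (0) is a prefix of C (01).


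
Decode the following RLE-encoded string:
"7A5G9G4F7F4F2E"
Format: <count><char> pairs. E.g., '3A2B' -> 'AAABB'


Expanding each <count><char> pair:
  7A -> 'AAAAAAA'
  5G -> 'GGGGG'
  9G -> 'GGGGGGGGG'
  4F -> 'FFFF'
  7F -> 'FFFFFFF'
  4F -> 'FFFF'
  2E -> 'EE'

Decoded = AAAAAAAGGGGGGGGGGGGGGFFFFFFFFFFFFFFFEE


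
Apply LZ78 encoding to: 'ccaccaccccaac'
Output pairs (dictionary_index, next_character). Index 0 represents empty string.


LZ78 encoding steps:
Dictionary: {0: ''}
Step 1: w='' (idx 0), next='c' -> output (0, 'c'), add 'c' as idx 1
Step 2: w='c' (idx 1), next='a' -> output (1, 'a'), add 'ca' as idx 2
Step 3: w='c' (idx 1), next='c' -> output (1, 'c'), add 'cc' as idx 3
Step 4: w='' (idx 0), next='a' -> output (0, 'a'), add 'a' as idx 4
Step 5: w='cc' (idx 3), next='c' -> output (3, 'c'), add 'ccc' as idx 5
Step 6: w='ca' (idx 2), next='a' -> output (2, 'a'), add 'caa' as idx 6
Step 7: w='c' (idx 1), end of input -> output (1, '')


Encoded: [(0, 'c'), (1, 'a'), (1, 'c'), (0, 'a'), (3, 'c'), (2, 'a'), (1, '')]


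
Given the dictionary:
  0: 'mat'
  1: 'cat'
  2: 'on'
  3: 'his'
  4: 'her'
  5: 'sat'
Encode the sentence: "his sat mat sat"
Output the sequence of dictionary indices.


Look up each word in the dictionary:
  'his' -> 3
  'sat' -> 5
  'mat' -> 0
  'sat' -> 5

Encoded: [3, 5, 0, 5]


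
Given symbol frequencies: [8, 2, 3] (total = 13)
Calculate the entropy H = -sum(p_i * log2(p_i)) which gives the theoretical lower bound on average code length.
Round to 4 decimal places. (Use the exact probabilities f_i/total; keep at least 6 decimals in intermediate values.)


Per-symbol terms -p_i * log2(p_i) with p_i = f_i/13:
  p = 8/13 = 0.615385: log2(p) = -0.700440, -p*log2(p) = 0.431040
  p = 2/13 = 0.153846: log2(p) = -2.700440, -p*log2(p) = 0.415452
  p = 3/13 = 0.230769: log2(p) = -2.115477, -p*log2(p) = 0.488187
H = 0.431040 + 0.415452 + 0.488187 = 1.334679

H = 1.3347 bits/symbol


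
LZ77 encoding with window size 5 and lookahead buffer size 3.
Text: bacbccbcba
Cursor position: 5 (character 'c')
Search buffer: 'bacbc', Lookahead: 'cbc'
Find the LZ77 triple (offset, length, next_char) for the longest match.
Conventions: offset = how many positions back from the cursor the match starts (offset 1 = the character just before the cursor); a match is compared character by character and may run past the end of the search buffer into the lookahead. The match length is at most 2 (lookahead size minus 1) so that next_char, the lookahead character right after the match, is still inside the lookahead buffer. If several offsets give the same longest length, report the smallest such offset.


Try each offset into the search buffer:
  offset=1 (pos 4, char 'c'): match length 1
  offset=2 (pos 3, char 'b'): match length 0
  offset=3 (pos 2, char 'c'): match length 2
  offset=4 (pos 1, char 'a'): match length 0
  offset=5 (pos 0, char 'b'): match length 0
Longest match has length 2 at offset 3.
next_char = character at position 5 + 2 = 7 -> 'c'

Best match: offset=3, length=2 (matching 'cb' starting at position 2)
LZ77 triple: (3, 2, 'c')


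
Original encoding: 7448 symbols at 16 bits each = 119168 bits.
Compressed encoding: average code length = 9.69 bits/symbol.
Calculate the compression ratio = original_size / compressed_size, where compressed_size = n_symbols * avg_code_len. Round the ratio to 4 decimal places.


original_size = n_symbols * orig_bits = 7448 * 16 = 119168 bits
compressed_size = n_symbols * avg_code_len = 7448 * 9.69 = 72171.12 bits
ratio = original_size / compressed_size = 119168 / 72171.12 = 1.6512

Compression ratio = 1.6512


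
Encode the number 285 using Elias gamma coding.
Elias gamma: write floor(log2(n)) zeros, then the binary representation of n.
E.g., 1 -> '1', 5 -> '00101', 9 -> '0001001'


num_bits = floor(log2(285)) + 1 = 9
leading_zeros = num_bits - 1 = 8
binary(285) = 100011101

Elias gamma(285) = '00000000' + '100011101' = 00000000100011101 (17 bits)


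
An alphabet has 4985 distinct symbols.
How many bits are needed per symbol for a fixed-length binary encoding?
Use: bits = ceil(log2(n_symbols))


log2(4985) = 12.2834
Bracket: 2^12 = 4096 < 4985 <= 2^13 = 8192
So ceil(log2(4985)) = 13

bits = ceil(log2(4985)) = ceil(12.2834) = 13 bits


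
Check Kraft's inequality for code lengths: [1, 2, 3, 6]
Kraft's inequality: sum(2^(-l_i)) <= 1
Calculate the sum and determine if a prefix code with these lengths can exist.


Sum = 2^(-1) + 2^(-2) + 2^(-3) + 2^(-6)
    = 0.5 + 0.25 + 0.125 + 0.015625
    = 57/64 = 0.890625
Since 0.890625 <= 1, Kraft's inequality IS satisfied.
A prefix code with these lengths CAN exist.

Kraft sum = 0.890625. Satisfied.


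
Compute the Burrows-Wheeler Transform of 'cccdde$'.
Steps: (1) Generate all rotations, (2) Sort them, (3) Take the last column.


Rotations (sorted):
  0: $cccdde -> last char: e
  1: cccdde$ -> last char: $
  2: ccdde$c -> last char: c
  3: cdde$cc -> last char: c
  4: dde$ccc -> last char: c
  5: de$cccd -> last char: d
  6: e$cccdd -> last char: d


BWT = e$cccdd


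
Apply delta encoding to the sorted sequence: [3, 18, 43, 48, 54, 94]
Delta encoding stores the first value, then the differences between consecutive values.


First value: 3
Deltas:
  18 - 3 = 15
  43 - 18 = 25
  48 - 43 = 5
  54 - 48 = 6
  94 - 54 = 40


Delta encoded: [3, 15, 25, 5, 6, 40]


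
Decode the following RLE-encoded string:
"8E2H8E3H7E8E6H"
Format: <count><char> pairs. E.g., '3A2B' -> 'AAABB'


Expanding each <count><char> pair:
  8E -> 'EEEEEEEE'
  2H -> 'HH'
  8E -> 'EEEEEEEE'
  3H -> 'HHH'
  7E -> 'EEEEEEE'
  8E -> 'EEEEEEEE'
  6H -> 'HHHHHH'

Decoded = EEEEEEEEHHEEEEEEEEHHHEEEEEEEEEEEEEEEHHHHHH


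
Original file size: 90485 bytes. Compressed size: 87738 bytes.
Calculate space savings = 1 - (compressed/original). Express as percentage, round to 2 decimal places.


ratio = compressed/original = 87738/90485 = 0.969641
savings = 1 - ratio = 1 - 0.969641 = 0.030359
as a percentage: 0.030359 * 100 = 3.04%

Space savings = 1 - 87738/90485 = 3.04%


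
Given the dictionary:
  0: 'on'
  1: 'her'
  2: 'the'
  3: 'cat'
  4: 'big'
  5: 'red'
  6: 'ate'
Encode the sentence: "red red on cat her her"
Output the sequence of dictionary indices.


Look up each word in the dictionary:
  'red' -> 5
  'red' -> 5
  'on' -> 0
  'cat' -> 3
  'her' -> 1
  'her' -> 1

Encoded: [5, 5, 0, 3, 1, 1]


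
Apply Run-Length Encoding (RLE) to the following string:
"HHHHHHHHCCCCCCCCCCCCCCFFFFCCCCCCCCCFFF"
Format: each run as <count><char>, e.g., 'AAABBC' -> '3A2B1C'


Scanning runs left to right:
  i=0: run of 'H' x 8 -> '8H'
  i=8: run of 'C' x 14 -> '14C'
  i=22: run of 'F' x 4 -> '4F'
  i=26: run of 'C' x 9 -> '9C'
  i=35: run of 'F' x 3 -> '3F'

RLE = 8H14C4F9C3F


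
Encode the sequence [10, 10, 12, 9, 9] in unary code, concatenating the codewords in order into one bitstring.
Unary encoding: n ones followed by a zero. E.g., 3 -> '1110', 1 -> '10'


Encode each number as n ones followed by a terminating 0:
  10 -> 11111111110 (11 bits)
  10 -> 11111111110 (11 bits)
  12 -> 1111111111110 (13 bits)
  9 -> 1111111110 (10 bits)
  9 -> 1111111110 (10 bits)
Total length = 11 + 11 + 13 + 10 + 10 = 55 bits.

Unary([10, 10, 12, 9, 9]) = 1111111111011111111110111111111111011111111101111111110 (55 bits)


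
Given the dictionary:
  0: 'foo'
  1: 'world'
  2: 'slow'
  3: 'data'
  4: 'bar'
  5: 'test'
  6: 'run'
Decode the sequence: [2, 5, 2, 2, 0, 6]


Look up each index in the dictionary:
  2 -> 'slow'
  5 -> 'test'
  2 -> 'slow'
  2 -> 'slow'
  0 -> 'foo'
  6 -> 'run'

Decoded: "slow test slow slow foo run"


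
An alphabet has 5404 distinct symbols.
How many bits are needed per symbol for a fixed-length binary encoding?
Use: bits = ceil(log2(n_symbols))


log2(5404) = 12.3998
Bracket: 2^12 = 4096 < 5404 <= 2^13 = 8192
So ceil(log2(5404)) = 13

bits = ceil(log2(5404)) = ceil(12.3998) = 13 bits


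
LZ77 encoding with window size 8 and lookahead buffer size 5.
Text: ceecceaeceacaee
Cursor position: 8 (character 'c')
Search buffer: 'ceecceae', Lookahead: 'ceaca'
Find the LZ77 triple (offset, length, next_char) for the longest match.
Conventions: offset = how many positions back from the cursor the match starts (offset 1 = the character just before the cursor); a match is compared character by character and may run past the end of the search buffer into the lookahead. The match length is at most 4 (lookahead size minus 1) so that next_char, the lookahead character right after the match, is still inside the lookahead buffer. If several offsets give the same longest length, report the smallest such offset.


Try each offset into the search buffer:
  offset=1 (pos 7, char 'e'): match length 0
  offset=2 (pos 6, char 'a'): match length 0
  offset=3 (pos 5, char 'e'): match length 0
  offset=4 (pos 4, char 'c'): match length 3
  offset=5 (pos 3, char 'c'): match length 1
  offset=6 (pos 2, char 'e'): match length 0
  offset=7 (pos 1, char 'e'): match length 0
  offset=8 (pos 0, char 'c'): match length 2
Longest match has length 3 at offset 4.
next_char = character at position 8 + 3 = 11 -> 'c'

Best match: offset=4, length=3 (matching 'cea' starting at position 4)
LZ77 triple: (4, 3, 'c')


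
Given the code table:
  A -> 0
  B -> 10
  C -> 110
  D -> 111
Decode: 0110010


Decoding:
0 -> A
110 -> C
0 -> A
10 -> B


Result: ACAB


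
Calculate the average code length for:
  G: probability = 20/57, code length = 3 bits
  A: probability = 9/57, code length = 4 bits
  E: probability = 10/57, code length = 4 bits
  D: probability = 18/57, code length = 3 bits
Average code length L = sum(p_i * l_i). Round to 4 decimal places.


Weighted contributions p_i * l_i:
  G: (20/57) * 3 = 60/57
  A: (9/57) * 4 = 36/57
  E: (10/57) * 4 = 40/57
  D: (18/57) * 3 = 54/57
Sum = (60 + 36 + 40 + 54)/57 = 190/57

L = 190/57 = 3.3333 bits/symbol


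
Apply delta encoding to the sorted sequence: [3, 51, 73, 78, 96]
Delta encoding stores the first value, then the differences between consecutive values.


First value: 3
Deltas:
  51 - 3 = 48
  73 - 51 = 22
  78 - 73 = 5
  96 - 78 = 18


Delta encoded: [3, 48, 22, 5, 18]


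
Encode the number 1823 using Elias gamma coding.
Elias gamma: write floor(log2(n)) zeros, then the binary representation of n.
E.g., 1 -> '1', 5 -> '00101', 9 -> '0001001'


num_bits = floor(log2(1823)) + 1 = 11
leading_zeros = num_bits - 1 = 10
binary(1823) = 11100011111

Elias gamma(1823) = '0000000000' + '11100011111' = 000000000011100011111 (21 bits)


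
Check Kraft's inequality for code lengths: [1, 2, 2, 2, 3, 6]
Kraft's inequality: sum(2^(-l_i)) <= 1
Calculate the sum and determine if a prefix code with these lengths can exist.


Sum = 2^(-1) + 2^(-2) + 2^(-2) + 2^(-2) + 2^(-3) + 2^(-6)
    = 0.5 + 0.25 + 0.25 + 0.25 + 0.125 + 0.015625
    = 89/64 = 1.390625
Since 1.390625 > 1, Kraft's inequality is NOT satisfied.
A prefix code with these lengths CANNOT exist.

Kraft sum = 1.390625. Not satisfied.


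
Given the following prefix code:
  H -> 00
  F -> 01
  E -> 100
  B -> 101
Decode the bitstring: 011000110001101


Decoding step by step:
Bits 01 -> F
Bits 100 -> E
Bits 01 -> F
Bits 100 -> E
Bits 01 -> F
Bits 101 -> B


Decoded message: FEFEFB


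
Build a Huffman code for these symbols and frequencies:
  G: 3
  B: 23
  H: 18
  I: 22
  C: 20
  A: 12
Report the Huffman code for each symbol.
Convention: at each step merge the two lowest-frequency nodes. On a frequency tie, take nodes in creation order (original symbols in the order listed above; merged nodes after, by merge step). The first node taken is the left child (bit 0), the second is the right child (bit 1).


Huffman tree construction:
Step 1: Merge G(3) + A(12) = 15
Step 2: Merge (G+A)(15) + H(18) = 33
Step 3: Merge C(20) + I(22) = 42
Step 4: Merge B(23) + ((G+A)+H)(33) = 56
Step 5: Merge (C+I)(42) + (B+((G+A)+H))(56) = 98
Read each symbol's code off the tree from the root (left child = 0, right child = 1).

Codes:
  G: 1100 (length 4)
  B: 10 (length 2)
  H: 111 (length 3)
  I: 01 (length 2)
  C: 00 (length 2)
  A: 1101 (length 4)
Average code length: 244/98 = 2.4898 bits/symbol
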